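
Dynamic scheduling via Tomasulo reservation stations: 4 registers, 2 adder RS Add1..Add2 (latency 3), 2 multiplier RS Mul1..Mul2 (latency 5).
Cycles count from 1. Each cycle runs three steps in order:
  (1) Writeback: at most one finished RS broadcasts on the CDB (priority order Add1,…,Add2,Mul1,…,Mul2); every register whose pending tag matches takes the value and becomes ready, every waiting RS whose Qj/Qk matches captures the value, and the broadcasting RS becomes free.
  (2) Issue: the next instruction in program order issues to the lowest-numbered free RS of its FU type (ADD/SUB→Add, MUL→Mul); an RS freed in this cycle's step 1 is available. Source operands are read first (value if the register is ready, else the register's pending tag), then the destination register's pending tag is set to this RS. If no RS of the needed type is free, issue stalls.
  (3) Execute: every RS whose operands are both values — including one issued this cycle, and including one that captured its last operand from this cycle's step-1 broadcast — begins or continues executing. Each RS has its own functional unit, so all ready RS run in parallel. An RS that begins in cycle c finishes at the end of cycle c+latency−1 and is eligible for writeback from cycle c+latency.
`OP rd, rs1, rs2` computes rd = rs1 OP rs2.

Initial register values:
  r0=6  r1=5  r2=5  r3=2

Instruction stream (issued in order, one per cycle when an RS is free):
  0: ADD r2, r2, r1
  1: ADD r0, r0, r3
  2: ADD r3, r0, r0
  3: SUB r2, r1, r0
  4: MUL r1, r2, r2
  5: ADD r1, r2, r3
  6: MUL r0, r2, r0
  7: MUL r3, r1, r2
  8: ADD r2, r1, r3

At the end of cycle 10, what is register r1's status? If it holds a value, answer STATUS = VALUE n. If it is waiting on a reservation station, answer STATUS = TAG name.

STATUS = TAG Add1

cycle 1: issue ADD r2<-Add1 // r0:6,r1:5,r2:Add1,r3:2
cycle 2: issue ADD r0<-Add2 // r0:Add2,r1:5,r2:Add1,r3:2
cycle 3: stall // r0:Add2,r1:5,r2:Add1,r3:2
cycle 4: CDB Add1=10; issue ADD r3<-Add1 // r0:Add2,r1:5,r2:10,r3:Add1
cycle 5: CDB Add2=8; issue SUB r2<-Add2 // r0:8,r1:5,r2:Add2,r3:Add1
cycle 6: issue MUL r1<-Mul1 // r0:8,r1:Mul1,r2:Add2,r3:Add1
cycle 7: stall // r0:8,r1:Mul1,r2:Add2,r3:Add1
cycle 8: CDB Add1=16; issue ADD r1<-Add1 // r0:8,r1:Add1,r2:Add2,r3:16
cycle 9: CDB Add2=-3; issue MUL r0<-Mul2 // r0:Mul2,r1:Add1,r2:-3,r3:16
cycle 10: stall // r0:Mul2,r1:Add1,r2:-3,r3:16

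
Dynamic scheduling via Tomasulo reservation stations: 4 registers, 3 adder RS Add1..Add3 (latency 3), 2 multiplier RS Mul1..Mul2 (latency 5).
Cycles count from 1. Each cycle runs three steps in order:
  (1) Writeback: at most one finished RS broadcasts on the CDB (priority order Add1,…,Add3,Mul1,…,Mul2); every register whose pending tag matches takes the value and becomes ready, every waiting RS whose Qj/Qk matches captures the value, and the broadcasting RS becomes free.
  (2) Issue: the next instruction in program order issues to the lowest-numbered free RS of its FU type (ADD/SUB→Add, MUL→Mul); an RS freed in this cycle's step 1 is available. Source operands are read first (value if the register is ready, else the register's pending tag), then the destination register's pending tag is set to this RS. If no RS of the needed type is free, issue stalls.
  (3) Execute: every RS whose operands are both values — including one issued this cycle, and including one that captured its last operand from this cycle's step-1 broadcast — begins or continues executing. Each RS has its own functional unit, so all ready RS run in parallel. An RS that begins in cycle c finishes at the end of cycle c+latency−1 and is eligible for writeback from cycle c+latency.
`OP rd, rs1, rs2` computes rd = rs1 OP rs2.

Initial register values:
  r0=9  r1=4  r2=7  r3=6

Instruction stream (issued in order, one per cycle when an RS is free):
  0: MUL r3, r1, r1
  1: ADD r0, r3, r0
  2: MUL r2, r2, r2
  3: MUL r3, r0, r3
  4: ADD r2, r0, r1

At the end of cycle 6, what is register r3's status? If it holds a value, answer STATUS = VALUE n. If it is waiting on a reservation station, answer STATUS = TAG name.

STATUS = TAG Mul1

  c1: issue MUL r3<-Mul1  regs: r0:9,r1:4,r2:7,r3:Mul1
  c2: issue ADD r0<-Add1  regs: r0:Add1,r1:4,r2:7,r3:Mul1
  c3: issue MUL r2<-Mul2  regs: r0:Add1,r1:4,r2:Mul2,r3:Mul1
  c4: stall  regs: r0:Add1,r1:4,r2:Mul2,r3:Mul1
  c5: stall  regs: r0:Add1,r1:4,r2:Mul2,r3:Mul1
  c6: CDB Mul1=16; issue MUL r3<-Mul1  regs: r0:Add1,r1:4,r2:Mul2,r3:Mul1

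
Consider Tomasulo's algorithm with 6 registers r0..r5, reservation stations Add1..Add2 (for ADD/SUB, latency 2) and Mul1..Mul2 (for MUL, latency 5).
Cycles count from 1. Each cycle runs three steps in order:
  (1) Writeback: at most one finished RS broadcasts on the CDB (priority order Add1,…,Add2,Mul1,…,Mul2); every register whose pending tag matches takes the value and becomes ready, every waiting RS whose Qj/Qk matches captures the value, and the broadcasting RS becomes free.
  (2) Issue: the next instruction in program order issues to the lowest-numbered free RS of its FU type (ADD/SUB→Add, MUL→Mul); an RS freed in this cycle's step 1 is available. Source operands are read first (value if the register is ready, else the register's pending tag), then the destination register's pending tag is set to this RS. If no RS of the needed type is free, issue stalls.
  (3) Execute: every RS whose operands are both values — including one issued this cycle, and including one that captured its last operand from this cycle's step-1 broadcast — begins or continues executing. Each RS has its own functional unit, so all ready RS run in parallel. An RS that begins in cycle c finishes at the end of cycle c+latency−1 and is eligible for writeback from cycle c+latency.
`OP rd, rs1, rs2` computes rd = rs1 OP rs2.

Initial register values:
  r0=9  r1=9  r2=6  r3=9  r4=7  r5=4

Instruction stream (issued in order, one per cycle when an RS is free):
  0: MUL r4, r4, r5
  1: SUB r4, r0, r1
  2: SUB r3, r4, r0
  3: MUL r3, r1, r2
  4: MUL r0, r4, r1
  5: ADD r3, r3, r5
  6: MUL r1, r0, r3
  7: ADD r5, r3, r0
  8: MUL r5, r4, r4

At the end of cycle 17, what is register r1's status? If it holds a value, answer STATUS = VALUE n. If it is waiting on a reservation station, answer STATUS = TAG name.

c1: issue MUL r4<-Mul1 | r0:9,r1:9,r2:6,r3:9,r4:Mul1,r5:4
c2: issue SUB r4<-Add1 | r0:9,r1:9,r2:6,r3:9,r4:Add1,r5:4
c3: issue SUB r3<-Add2 | r0:9,r1:9,r2:6,r3:Add2,r4:Add1,r5:4
c4: CDB Add1=0; issue MUL r3<-Mul2 | r0:9,r1:9,r2:6,r3:Mul2,r4:0,r5:4
c5: stall | r0:9,r1:9,r2:6,r3:Mul2,r4:0,r5:4
c6: CDB Add2=-9; stall | r0:9,r1:9,r2:6,r3:Mul2,r4:0,r5:4
c7: CDB Mul1=28; issue MUL r0<-Mul1 | r0:Mul1,r1:9,r2:6,r3:Mul2,r4:0,r5:4
c8: issue ADD r3<-Add1 | r0:Mul1,r1:9,r2:6,r3:Add1,r4:0,r5:4
c9: CDB Mul2=54; issue MUL r1<-Mul2 | r0:Mul1,r1:Mul2,r2:6,r3:Add1,r4:0,r5:4
c10: issue ADD r5<-Add2 | r0:Mul1,r1:Mul2,r2:6,r3:Add1,r4:0,r5:Add2
c11: CDB Add1=58; stall | r0:Mul1,r1:Mul2,r2:6,r3:58,r4:0,r5:Add2
c12: CDB Mul1=0; issue MUL r5<-Mul1 | r0:0,r1:Mul2,r2:6,r3:58,r4:0,r5:Mul1
c13: - | r0:0,r1:Mul2,r2:6,r3:58,r4:0,r5:Mul1
c14: CDB Add2=58 | r0:0,r1:Mul2,r2:6,r3:58,r4:0,r5:Mul1
c15: - | r0:0,r1:Mul2,r2:6,r3:58,r4:0,r5:Mul1
c16: - | r0:0,r1:Mul2,r2:6,r3:58,r4:0,r5:Mul1
c17: CDB Mul1=0 | r0:0,r1:Mul2,r2:6,r3:58,r4:0,r5:0

STATUS = TAG Mul2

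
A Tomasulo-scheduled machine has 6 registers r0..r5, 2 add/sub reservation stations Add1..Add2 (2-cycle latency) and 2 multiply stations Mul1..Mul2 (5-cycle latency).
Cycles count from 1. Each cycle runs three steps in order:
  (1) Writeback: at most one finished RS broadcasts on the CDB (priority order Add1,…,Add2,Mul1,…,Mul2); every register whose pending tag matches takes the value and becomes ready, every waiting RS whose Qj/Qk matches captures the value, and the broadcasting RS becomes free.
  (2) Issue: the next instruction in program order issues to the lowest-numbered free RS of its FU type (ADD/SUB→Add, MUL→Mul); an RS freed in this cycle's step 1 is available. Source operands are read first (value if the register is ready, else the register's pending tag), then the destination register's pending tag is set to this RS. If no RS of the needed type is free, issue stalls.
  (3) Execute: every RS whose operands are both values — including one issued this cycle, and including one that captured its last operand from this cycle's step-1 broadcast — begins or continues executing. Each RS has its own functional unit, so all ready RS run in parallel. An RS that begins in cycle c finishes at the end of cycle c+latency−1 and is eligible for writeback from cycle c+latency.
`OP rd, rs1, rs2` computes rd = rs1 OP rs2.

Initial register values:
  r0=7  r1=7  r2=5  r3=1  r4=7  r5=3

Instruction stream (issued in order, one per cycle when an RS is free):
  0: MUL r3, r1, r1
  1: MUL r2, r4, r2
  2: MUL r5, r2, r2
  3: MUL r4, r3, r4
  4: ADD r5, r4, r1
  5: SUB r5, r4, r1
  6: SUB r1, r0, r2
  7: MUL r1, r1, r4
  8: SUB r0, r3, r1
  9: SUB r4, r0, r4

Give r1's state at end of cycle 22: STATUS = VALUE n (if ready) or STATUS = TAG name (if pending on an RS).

STATUS = VALUE -9604

  c1: issue MUL r3<-Mul1  regs: r0:7,r1:7,r2:5,r3:Mul1,r4:7,r5:3
  c2: issue MUL r2<-Mul2  regs: r0:7,r1:7,r2:Mul2,r3:Mul1,r4:7,r5:3
  c3: stall  regs: r0:7,r1:7,r2:Mul2,r3:Mul1,r4:7,r5:3
  c4: stall  regs: r0:7,r1:7,r2:Mul2,r3:Mul1,r4:7,r5:3
  c5: stall  regs: r0:7,r1:7,r2:Mul2,r3:Mul1,r4:7,r5:3
  c6: CDB Mul1=49; issue MUL r5<-Mul1  regs: r0:7,r1:7,r2:Mul2,r3:49,r4:7,r5:Mul1
  c7: CDB Mul2=35; issue MUL r4<-Mul2  regs: r0:7,r1:7,r2:35,r3:49,r4:Mul2,r5:Mul1
  c8: issue ADD r5<-Add1  regs: r0:7,r1:7,r2:35,r3:49,r4:Mul2,r5:Add1
  c9: issue SUB r5<-Add2  regs: r0:7,r1:7,r2:35,r3:49,r4:Mul2,r5:Add2
  c10: stall  regs: r0:7,r1:7,r2:35,r3:49,r4:Mul2,r5:Add2
  c11: stall  regs: r0:7,r1:7,r2:35,r3:49,r4:Mul2,r5:Add2
  c12: CDB Mul1=1225; stall  regs: r0:7,r1:7,r2:35,r3:49,r4:Mul2,r5:Add2
  c13: CDB Mul2=343; stall  regs: r0:7,r1:7,r2:35,r3:49,r4:343,r5:Add2
  c14: stall  regs: r0:7,r1:7,r2:35,r3:49,r4:343,r5:Add2
  c15: CDB Add1=350; issue SUB r1<-Add1  regs: r0:7,r1:Add1,r2:35,r3:49,r4:343,r5:Add2
  c16: CDB Add2=336; issue MUL r1<-Mul1  regs: r0:7,r1:Mul1,r2:35,r3:49,r4:343,r5:336
  c17: CDB Add1=-28; issue SUB r0<-Add1  regs: r0:Add1,r1:Mul1,r2:35,r3:49,r4:343,r5:336
  c18: issue SUB r4<-Add2  regs: r0:Add1,r1:Mul1,r2:35,r3:49,r4:Add2,r5:336
  c19: -  regs: r0:Add1,r1:Mul1,r2:35,r3:49,r4:Add2,r5:336
  c20: -  regs: r0:Add1,r1:Mul1,r2:35,r3:49,r4:Add2,r5:336
  c21: -  regs: r0:Add1,r1:Mul1,r2:35,r3:49,r4:Add2,r5:336
  c22: CDB Mul1=-9604  regs: r0:Add1,r1:-9604,r2:35,r3:49,r4:Add2,r5:336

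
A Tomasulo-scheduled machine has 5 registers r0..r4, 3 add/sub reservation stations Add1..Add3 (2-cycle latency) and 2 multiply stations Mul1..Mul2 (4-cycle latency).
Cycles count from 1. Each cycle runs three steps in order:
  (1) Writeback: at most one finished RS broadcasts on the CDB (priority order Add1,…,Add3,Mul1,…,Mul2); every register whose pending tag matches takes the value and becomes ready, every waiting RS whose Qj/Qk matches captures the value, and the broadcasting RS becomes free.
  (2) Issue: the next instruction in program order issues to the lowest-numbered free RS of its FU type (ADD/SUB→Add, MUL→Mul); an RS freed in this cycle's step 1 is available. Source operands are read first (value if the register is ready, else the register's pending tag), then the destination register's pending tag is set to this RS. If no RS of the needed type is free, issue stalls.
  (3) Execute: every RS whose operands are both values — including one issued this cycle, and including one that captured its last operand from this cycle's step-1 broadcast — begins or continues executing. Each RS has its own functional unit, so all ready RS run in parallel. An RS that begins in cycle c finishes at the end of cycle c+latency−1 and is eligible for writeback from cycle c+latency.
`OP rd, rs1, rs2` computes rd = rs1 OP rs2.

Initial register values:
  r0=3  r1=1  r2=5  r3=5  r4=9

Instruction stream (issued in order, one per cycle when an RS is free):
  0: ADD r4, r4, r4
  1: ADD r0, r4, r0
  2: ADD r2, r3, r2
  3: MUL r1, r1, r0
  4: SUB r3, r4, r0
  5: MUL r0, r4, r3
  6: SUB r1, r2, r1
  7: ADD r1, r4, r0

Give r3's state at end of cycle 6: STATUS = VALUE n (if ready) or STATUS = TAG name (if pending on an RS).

STATUS = TAG Add1

cycle 1: issue ADD r4<-Add1 // r0:3,r1:1,r2:5,r3:5,r4:Add1
cycle 2: issue ADD r0<-Add2 // r0:Add2,r1:1,r2:5,r3:5,r4:Add1
cycle 3: CDB Add1=18; issue ADD r2<-Add1 // r0:Add2,r1:1,r2:Add1,r3:5,r4:18
cycle 4: issue MUL r1<-Mul1 // r0:Add2,r1:Mul1,r2:Add1,r3:5,r4:18
cycle 5: CDB Add1=10; issue SUB r3<-Add1 // r0:Add2,r1:Mul1,r2:10,r3:Add1,r4:18
cycle 6: CDB Add2=21; issue MUL r0<-Mul2 // r0:Mul2,r1:Mul1,r2:10,r3:Add1,r4:18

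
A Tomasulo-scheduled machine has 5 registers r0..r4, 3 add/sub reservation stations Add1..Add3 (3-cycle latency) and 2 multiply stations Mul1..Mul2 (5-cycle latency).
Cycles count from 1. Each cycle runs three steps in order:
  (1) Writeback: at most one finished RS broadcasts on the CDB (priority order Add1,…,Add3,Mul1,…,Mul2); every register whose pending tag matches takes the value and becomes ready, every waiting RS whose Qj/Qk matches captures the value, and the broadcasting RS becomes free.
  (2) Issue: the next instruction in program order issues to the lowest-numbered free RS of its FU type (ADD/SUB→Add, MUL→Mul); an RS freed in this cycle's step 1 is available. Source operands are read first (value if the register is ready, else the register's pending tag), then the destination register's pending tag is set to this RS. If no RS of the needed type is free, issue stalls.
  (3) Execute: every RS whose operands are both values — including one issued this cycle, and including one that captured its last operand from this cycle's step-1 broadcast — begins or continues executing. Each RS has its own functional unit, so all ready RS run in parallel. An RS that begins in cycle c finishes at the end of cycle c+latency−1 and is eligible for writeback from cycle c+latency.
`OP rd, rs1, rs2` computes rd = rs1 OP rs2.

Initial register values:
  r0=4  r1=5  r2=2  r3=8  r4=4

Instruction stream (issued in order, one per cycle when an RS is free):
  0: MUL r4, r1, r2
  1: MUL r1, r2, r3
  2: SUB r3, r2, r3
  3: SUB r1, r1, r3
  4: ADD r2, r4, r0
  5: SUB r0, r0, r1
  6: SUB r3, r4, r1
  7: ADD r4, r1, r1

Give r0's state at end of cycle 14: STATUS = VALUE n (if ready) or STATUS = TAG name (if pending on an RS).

  c1: issue MUL r4<-Mul1  regs: r0:4,r1:5,r2:2,r3:8,r4:Mul1
  c2: issue MUL r1<-Mul2  regs: r0:4,r1:Mul2,r2:2,r3:8,r4:Mul1
  c3: issue SUB r3<-Add1  regs: r0:4,r1:Mul2,r2:2,r3:Add1,r4:Mul1
  c4: issue SUB r1<-Add2  regs: r0:4,r1:Add2,r2:2,r3:Add1,r4:Mul1
  c5: issue ADD r2<-Add3  regs: r0:4,r1:Add2,r2:Add3,r3:Add1,r4:Mul1
  c6: CDB Add1=-6; issue SUB r0<-Add1  regs: r0:Add1,r1:Add2,r2:Add3,r3:-6,r4:Mul1
  c7: CDB Mul1=10; stall  regs: r0:Add1,r1:Add2,r2:Add3,r3:-6,r4:10
  c8: CDB Mul2=16; stall  regs: r0:Add1,r1:Add2,r2:Add3,r3:-6,r4:10
  c9: stall  regs: r0:Add1,r1:Add2,r2:Add3,r3:-6,r4:10
  c10: CDB Add3=14; issue SUB r3<-Add3  regs: r0:Add1,r1:Add2,r2:14,r3:Add3,r4:10
  c11: CDB Add2=22; issue ADD r4<-Add2  regs: r0:Add1,r1:22,r2:14,r3:Add3,r4:Add2
  c12: -  regs: r0:Add1,r1:22,r2:14,r3:Add3,r4:Add2
  c13: -  regs: r0:Add1,r1:22,r2:14,r3:Add3,r4:Add2
  c14: CDB Add1=-18  regs: r0:-18,r1:22,r2:14,r3:Add3,r4:Add2

STATUS = VALUE -18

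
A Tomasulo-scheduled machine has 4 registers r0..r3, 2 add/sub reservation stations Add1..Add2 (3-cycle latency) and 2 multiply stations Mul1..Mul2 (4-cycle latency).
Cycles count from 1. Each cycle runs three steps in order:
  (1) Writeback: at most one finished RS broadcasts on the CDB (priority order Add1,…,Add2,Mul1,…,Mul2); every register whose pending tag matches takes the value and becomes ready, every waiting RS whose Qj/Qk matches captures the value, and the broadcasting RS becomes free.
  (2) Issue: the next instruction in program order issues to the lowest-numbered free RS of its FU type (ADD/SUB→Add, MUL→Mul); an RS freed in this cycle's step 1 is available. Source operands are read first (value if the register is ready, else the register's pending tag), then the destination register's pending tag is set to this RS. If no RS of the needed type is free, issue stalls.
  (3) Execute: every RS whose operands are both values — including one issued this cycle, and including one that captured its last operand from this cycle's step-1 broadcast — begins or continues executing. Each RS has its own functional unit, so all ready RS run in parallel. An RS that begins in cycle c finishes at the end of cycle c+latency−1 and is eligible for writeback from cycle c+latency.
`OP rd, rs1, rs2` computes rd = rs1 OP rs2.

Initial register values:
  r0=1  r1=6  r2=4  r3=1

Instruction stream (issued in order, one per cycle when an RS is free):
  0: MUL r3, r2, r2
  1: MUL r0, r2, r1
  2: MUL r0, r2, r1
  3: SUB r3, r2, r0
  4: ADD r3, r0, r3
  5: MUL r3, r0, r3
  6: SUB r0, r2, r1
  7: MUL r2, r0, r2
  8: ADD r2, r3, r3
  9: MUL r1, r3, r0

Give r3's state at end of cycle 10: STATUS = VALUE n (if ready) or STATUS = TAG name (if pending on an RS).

cycle 1: issue MUL r3<-Mul1 // r0:1,r1:6,r2:4,r3:Mul1
cycle 2: issue MUL r0<-Mul2 // r0:Mul2,r1:6,r2:4,r3:Mul1
cycle 3: stall // r0:Mul2,r1:6,r2:4,r3:Mul1
cycle 4: stall // r0:Mul2,r1:6,r2:4,r3:Mul1
cycle 5: CDB Mul1=16; issue MUL r0<-Mul1 // r0:Mul1,r1:6,r2:4,r3:16
cycle 6: CDB Mul2=24; issue SUB r3<-Add1 // r0:Mul1,r1:6,r2:4,r3:Add1
cycle 7: issue ADD r3<-Add2 // r0:Mul1,r1:6,r2:4,r3:Add2
cycle 8: issue MUL r3<-Mul2 // r0:Mul1,r1:6,r2:4,r3:Mul2
cycle 9: CDB Mul1=24; stall // r0:24,r1:6,r2:4,r3:Mul2
cycle 10: stall // r0:24,r1:6,r2:4,r3:Mul2

STATUS = TAG Mul2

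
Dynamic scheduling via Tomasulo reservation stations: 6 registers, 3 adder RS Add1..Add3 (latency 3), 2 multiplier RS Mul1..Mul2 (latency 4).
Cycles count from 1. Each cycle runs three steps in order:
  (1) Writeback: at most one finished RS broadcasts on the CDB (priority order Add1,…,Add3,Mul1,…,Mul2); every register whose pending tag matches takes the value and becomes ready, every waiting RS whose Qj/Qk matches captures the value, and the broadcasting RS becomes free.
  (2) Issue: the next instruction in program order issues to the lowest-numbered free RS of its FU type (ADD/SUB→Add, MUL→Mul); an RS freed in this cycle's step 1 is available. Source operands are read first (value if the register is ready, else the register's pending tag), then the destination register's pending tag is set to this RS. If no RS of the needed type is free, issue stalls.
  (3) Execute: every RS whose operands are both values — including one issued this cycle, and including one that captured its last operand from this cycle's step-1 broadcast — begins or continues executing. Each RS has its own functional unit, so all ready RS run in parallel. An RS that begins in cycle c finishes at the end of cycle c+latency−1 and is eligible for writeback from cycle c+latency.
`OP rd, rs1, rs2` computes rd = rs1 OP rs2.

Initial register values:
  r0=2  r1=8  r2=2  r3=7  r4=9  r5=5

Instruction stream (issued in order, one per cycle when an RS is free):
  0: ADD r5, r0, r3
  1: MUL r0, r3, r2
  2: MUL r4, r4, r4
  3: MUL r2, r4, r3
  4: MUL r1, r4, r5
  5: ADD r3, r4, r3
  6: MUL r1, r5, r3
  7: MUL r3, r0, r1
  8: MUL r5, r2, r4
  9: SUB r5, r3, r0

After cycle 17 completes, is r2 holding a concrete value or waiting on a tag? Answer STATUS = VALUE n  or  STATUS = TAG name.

STATUS = VALUE 567

cycle 1: issue ADD r5<-Add1 // r0:2,r1:8,r2:2,r3:7,r4:9,r5:Add1
cycle 2: issue MUL r0<-Mul1 // r0:Mul1,r1:8,r2:2,r3:7,r4:9,r5:Add1
cycle 3: issue MUL r4<-Mul2 // r0:Mul1,r1:8,r2:2,r3:7,r4:Mul2,r5:Add1
cycle 4: CDB Add1=9; stall // r0:Mul1,r1:8,r2:2,r3:7,r4:Mul2,r5:9
cycle 5: stall // r0:Mul1,r1:8,r2:2,r3:7,r4:Mul2,r5:9
cycle 6: CDB Mul1=14; issue MUL r2<-Mul1 // r0:14,r1:8,r2:Mul1,r3:7,r4:Mul2,r5:9
cycle 7: CDB Mul2=81; issue MUL r1<-Mul2 // r0:14,r1:Mul2,r2:Mul1,r3:7,r4:81,r5:9
cycle 8: issue ADD r3<-Add1 // r0:14,r1:Mul2,r2:Mul1,r3:Add1,r4:81,r5:9
cycle 9: stall // r0:14,r1:Mul2,r2:Mul1,r3:Add1,r4:81,r5:9
cycle 10: stall // r0:14,r1:Mul2,r2:Mul1,r3:Add1,r4:81,r5:9
cycle 11: CDB Add1=88; stall // r0:14,r1:Mul2,r2:Mul1,r3:88,r4:81,r5:9
cycle 12: CDB Mul1=567; issue MUL r1<-Mul1 // r0:14,r1:Mul1,r2:567,r3:88,r4:81,r5:9
cycle 13: CDB Mul2=729; issue MUL r3<-Mul2 // r0:14,r1:Mul1,r2:567,r3:Mul2,r4:81,r5:9
cycle 14: stall // r0:14,r1:Mul1,r2:567,r3:Mul2,r4:81,r5:9
cycle 15: stall // r0:14,r1:Mul1,r2:567,r3:Mul2,r4:81,r5:9
cycle 16: CDB Mul1=792; issue MUL r5<-Mul1 // r0:14,r1:792,r2:567,r3:Mul2,r4:81,r5:Mul1
cycle 17: issue SUB r5<-Add1 // r0:14,r1:792,r2:567,r3:Mul2,r4:81,r5:Add1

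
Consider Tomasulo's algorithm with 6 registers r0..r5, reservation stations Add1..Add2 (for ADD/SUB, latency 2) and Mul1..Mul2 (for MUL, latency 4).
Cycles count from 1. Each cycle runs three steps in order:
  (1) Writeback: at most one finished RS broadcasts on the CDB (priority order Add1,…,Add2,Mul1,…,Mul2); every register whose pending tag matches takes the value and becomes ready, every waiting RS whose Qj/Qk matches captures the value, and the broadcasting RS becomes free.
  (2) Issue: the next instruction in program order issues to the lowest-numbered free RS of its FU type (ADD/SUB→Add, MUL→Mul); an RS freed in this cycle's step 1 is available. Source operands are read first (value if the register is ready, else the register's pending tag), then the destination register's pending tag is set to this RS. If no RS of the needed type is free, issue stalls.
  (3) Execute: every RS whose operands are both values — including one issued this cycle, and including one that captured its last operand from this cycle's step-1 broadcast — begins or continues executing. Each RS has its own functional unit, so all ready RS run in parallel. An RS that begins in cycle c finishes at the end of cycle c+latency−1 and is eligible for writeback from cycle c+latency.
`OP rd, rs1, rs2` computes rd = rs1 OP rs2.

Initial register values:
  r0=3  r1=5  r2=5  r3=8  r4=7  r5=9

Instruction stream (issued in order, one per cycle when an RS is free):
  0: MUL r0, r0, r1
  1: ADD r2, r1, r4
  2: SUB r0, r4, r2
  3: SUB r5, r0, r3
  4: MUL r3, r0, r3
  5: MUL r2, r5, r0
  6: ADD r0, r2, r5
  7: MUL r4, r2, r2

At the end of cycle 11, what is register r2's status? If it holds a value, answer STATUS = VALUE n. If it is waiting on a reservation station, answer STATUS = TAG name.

c1: issue MUL r0<-Mul1 | r0:Mul1,r1:5,r2:5,r3:8,r4:7,r5:9
c2: issue ADD r2<-Add1 | r0:Mul1,r1:5,r2:Add1,r3:8,r4:7,r5:9
c3: issue SUB r0<-Add2 | r0:Add2,r1:5,r2:Add1,r3:8,r4:7,r5:9
c4: CDB Add1=12; issue SUB r5<-Add1 | r0:Add2,r1:5,r2:12,r3:8,r4:7,r5:Add1
c5: CDB Mul1=15; issue MUL r3<-Mul1 | r0:Add2,r1:5,r2:12,r3:Mul1,r4:7,r5:Add1
c6: CDB Add2=-5; issue MUL r2<-Mul2 | r0:-5,r1:5,r2:Mul2,r3:Mul1,r4:7,r5:Add1
c7: issue ADD r0<-Add2 | r0:Add2,r1:5,r2:Mul2,r3:Mul1,r4:7,r5:Add1
c8: CDB Add1=-13; stall | r0:Add2,r1:5,r2:Mul2,r3:Mul1,r4:7,r5:-13
c9: stall | r0:Add2,r1:5,r2:Mul2,r3:Mul1,r4:7,r5:-13
c10: CDB Mul1=-40; issue MUL r4<-Mul1 | r0:Add2,r1:5,r2:Mul2,r3:-40,r4:Mul1,r5:-13
c11: - | r0:Add2,r1:5,r2:Mul2,r3:-40,r4:Mul1,r5:-13

STATUS = TAG Mul2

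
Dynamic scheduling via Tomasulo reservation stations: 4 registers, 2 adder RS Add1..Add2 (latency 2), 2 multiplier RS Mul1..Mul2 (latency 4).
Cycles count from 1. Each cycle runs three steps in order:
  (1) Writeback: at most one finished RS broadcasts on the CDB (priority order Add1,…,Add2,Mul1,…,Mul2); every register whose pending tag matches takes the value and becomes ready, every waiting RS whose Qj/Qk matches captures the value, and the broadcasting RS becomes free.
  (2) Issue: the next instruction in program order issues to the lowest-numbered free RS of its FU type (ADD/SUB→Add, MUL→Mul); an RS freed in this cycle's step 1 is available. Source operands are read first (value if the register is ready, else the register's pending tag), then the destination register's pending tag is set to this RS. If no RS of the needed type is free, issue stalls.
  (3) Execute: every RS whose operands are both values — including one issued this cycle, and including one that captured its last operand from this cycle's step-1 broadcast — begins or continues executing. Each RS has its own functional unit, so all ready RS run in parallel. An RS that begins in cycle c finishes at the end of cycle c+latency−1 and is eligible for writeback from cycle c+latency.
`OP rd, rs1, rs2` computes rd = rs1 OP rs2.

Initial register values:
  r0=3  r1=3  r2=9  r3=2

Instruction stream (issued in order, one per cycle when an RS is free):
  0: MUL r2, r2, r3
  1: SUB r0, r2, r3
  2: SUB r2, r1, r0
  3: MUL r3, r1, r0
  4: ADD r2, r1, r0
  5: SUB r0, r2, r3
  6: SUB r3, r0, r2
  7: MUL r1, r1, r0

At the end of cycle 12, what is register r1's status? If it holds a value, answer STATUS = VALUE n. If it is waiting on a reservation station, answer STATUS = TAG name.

STATUS = TAG Mul1

c1: issue MUL r2<-Mul1 | r0:3,r1:3,r2:Mul1,r3:2
c2: issue SUB r0<-Add1 | r0:Add1,r1:3,r2:Mul1,r3:2
c3: issue SUB r2<-Add2 | r0:Add1,r1:3,r2:Add2,r3:2
c4: issue MUL r3<-Mul2 | r0:Add1,r1:3,r2:Add2,r3:Mul2
c5: CDB Mul1=18; stall | r0:Add1,r1:3,r2:Add2,r3:Mul2
c6: stall | r0:Add1,r1:3,r2:Add2,r3:Mul2
c7: CDB Add1=16; issue ADD r2<-Add1 | r0:16,r1:3,r2:Add1,r3:Mul2
c8: stall | r0:16,r1:3,r2:Add1,r3:Mul2
c9: CDB Add1=19; issue SUB r0<-Add1 | r0:Add1,r1:3,r2:19,r3:Mul2
c10: CDB Add2=-13; issue SUB r3<-Add2 | r0:Add1,r1:3,r2:19,r3:Add2
c11: CDB Mul2=48; issue MUL r1<-Mul1 | r0:Add1,r1:Mul1,r2:19,r3:Add2
c12: - | r0:Add1,r1:Mul1,r2:19,r3:Add2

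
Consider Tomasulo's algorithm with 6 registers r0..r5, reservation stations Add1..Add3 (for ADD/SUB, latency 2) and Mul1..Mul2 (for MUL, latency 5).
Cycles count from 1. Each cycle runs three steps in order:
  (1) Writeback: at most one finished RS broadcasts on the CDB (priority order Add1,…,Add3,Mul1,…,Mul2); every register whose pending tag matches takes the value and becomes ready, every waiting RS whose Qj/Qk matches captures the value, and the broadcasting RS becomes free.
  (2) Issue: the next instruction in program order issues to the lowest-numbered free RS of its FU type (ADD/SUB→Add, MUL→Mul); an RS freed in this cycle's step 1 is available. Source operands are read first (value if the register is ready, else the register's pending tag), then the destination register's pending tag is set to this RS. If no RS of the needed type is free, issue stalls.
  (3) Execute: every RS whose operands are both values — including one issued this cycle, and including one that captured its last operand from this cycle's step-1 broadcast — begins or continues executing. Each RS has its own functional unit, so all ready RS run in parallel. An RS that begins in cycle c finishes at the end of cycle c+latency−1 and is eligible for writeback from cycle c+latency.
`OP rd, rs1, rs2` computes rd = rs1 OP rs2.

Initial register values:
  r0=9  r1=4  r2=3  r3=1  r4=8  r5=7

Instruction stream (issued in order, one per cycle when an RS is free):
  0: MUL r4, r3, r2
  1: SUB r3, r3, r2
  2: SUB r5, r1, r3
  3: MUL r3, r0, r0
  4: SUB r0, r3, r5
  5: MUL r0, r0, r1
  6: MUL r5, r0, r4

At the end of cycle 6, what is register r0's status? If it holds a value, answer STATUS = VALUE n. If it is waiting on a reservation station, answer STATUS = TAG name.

c1: issue MUL r4<-Mul1 | r0:9,r1:4,r2:3,r3:1,r4:Mul1,r5:7
c2: issue SUB r3<-Add1 | r0:9,r1:4,r2:3,r3:Add1,r4:Mul1,r5:7
c3: issue SUB r5<-Add2 | r0:9,r1:4,r2:3,r3:Add1,r4:Mul1,r5:Add2
c4: CDB Add1=-2; issue MUL r3<-Mul2 | r0:9,r1:4,r2:3,r3:Mul2,r4:Mul1,r5:Add2
c5: issue SUB r0<-Add1 | r0:Add1,r1:4,r2:3,r3:Mul2,r4:Mul1,r5:Add2
c6: CDB Add2=6; stall | r0:Add1,r1:4,r2:3,r3:Mul2,r4:Mul1,r5:6

STATUS = TAG Add1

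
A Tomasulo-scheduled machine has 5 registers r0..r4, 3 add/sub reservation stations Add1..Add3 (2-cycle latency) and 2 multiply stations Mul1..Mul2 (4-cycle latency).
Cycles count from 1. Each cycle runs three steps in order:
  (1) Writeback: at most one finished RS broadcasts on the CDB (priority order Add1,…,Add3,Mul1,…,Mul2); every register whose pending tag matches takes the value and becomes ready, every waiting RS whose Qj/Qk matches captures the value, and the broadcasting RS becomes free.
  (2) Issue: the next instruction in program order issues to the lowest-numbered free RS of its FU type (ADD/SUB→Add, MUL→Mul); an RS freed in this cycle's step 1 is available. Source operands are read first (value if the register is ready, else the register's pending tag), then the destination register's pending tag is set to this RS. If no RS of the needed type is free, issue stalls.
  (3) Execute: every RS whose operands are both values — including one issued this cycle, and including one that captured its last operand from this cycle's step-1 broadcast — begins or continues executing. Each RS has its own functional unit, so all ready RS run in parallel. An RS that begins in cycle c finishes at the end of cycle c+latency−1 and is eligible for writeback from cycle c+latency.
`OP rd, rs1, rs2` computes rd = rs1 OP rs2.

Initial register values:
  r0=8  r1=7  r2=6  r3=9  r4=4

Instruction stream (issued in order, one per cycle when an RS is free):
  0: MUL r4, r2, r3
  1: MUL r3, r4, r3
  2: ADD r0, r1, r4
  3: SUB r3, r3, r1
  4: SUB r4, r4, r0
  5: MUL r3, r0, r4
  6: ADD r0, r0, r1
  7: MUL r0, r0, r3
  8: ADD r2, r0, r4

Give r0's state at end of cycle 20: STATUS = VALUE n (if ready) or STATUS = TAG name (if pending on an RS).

STATUS = VALUE -29036

  c1: issue MUL r4<-Mul1  regs: r0:8,r1:7,r2:6,r3:9,r4:Mul1
  c2: issue MUL r3<-Mul2  regs: r0:8,r1:7,r2:6,r3:Mul2,r4:Mul1
  c3: issue ADD r0<-Add1  regs: r0:Add1,r1:7,r2:6,r3:Mul2,r4:Mul1
  c4: issue SUB r3<-Add2  regs: r0:Add1,r1:7,r2:6,r3:Add2,r4:Mul1
  c5: CDB Mul1=54; issue SUB r4<-Add3  regs: r0:Add1,r1:7,r2:6,r3:Add2,r4:Add3
  c6: issue MUL r3<-Mul1  regs: r0:Add1,r1:7,r2:6,r3:Mul1,r4:Add3
  c7: CDB Add1=61; issue ADD r0<-Add1  regs: r0:Add1,r1:7,r2:6,r3:Mul1,r4:Add3
  c8: stall  regs: r0:Add1,r1:7,r2:6,r3:Mul1,r4:Add3
  c9: CDB Add1=68; stall  regs: r0:68,r1:7,r2:6,r3:Mul1,r4:Add3
  c10: CDB Add3=-7; stall  regs: r0:68,r1:7,r2:6,r3:Mul1,r4:-7
  c11: CDB Mul2=486; issue MUL r0<-Mul2  regs: r0:Mul2,r1:7,r2:6,r3:Mul1,r4:-7
  c12: issue ADD r2<-Add1  regs: r0:Mul2,r1:7,r2:Add1,r3:Mul1,r4:-7
  c13: CDB Add2=479  regs: r0:Mul2,r1:7,r2:Add1,r3:Mul1,r4:-7
  c14: CDB Mul1=-427  regs: r0:Mul2,r1:7,r2:Add1,r3:-427,r4:-7
  c15: -  regs: r0:Mul2,r1:7,r2:Add1,r3:-427,r4:-7
  c16: -  regs: r0:Mul2,r1:7,r2:Add1,r3:-427,r4:-7
  c17: -  regs: r0:Mul2,r1:7,r2:Add1,r3:-427,r4:-7
  c18: CDB Mul2=-29036  regs: r0:-29036,r1:7,r2:Add1,r3:-427,r4:-7
  c19: -  regs: r0:-29036,r1:7,r2:Add1,r3:-427,r4:-7
  c20: CDB Add1=-29043  regs: r0:-29036,r1:7,r2:-29043,r3:-427,r4:-7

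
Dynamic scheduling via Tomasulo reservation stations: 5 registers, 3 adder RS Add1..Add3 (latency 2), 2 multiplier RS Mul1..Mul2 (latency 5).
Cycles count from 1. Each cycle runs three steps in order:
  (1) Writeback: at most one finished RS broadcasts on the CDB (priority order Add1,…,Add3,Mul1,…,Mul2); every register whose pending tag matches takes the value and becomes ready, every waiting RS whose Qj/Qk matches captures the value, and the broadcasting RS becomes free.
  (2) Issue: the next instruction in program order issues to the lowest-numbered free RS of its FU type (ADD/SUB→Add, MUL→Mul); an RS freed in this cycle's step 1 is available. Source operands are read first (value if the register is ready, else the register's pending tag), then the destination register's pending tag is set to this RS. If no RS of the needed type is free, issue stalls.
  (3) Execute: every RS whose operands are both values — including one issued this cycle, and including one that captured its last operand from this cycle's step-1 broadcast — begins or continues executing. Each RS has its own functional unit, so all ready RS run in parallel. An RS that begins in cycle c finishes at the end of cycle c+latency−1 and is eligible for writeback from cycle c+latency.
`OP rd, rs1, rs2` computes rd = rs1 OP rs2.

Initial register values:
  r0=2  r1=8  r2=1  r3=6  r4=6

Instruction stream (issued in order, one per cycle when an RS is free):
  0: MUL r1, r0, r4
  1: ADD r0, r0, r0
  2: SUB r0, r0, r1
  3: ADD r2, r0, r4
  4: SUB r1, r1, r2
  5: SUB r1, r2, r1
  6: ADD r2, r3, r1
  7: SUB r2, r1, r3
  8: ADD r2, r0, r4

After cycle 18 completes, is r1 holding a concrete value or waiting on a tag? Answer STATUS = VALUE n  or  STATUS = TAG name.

cycle 1: issue MUL r1<-Mul1 // r0:2,r1:Mul1,r2:1,r3:6,r4:6
cycle 2: issue ADD r0<-Add1 // r0:Add1,r1:Mul1,r2:1,r3:6,r4:6
cycle 3: issue SUB r0<-Add2 // r0:Add2,r1:Mul1,r2:1,r3:6,r4:6
cycle 4: CDB Add1=4; issue ADD r2<-Add1 // r0:Add2,r1:Mul1,r2:Add1,r3:6,r4:6
cycle 5: issue SUB r1<-Add3 // r0:Add2,r1:Add3,r2:Add1,r3:6,r4:6
cycle 6: CDB Mul1=12; stall // r0:Add2,r1:Add3,r2:Add1,r3:6,r4:6
cycle 7: stall // r0:Add2,r1:Add3,r2:Add1,r3:6,r4:6
cycle 8: CDB Add2=-8; issue SUB r1<-Add2 // r0:-8,r1:Add2,r2:Add1,r3:6,r4:6
cycle 9: stall // r0:-8,r1:Add2,r2:Add1,r3:6,r4:6
cycle 10: CDB Add1=-2; issue ADD r2<-Add1 // r0:-8,r1:Add2,r2:Add1,r3:6,r4:6
cycle 11: stall // r0:-8,r1:Add2,r2:Add1,r3:6,r4:6
cycle 12: CDB Add3=14; issue SUB r2<-Add3 // r0:-8,r1:Add2,r2:Add3,r3:6,r4:6
cycle 13: stall // r0:-8,r1:Add2,r2:Add3,r3:6,r4:6
cycle 14: CDB Add2=-16; issue ADD r2<-Add2 // r0:-8,r1:-16,r2:Add2,r3:6,r4:6
cycle 15: - // r0:-8,r1:-16,r2:Add2,r3:6,r4:6
cycle 16: CDB Add1=-10 // r0:-8,r1:-16,r2:Add2,r3:6,r4:6
cycle 17: CDB Add2=-2 // r0:-8,r1:-16,r2:-2,r3:6,r4:6
cycle 18: CDB Add3=-22 // r0:-8,r1:-16,r2:-2,r3:6,r4:6

STATUS = VALUE -16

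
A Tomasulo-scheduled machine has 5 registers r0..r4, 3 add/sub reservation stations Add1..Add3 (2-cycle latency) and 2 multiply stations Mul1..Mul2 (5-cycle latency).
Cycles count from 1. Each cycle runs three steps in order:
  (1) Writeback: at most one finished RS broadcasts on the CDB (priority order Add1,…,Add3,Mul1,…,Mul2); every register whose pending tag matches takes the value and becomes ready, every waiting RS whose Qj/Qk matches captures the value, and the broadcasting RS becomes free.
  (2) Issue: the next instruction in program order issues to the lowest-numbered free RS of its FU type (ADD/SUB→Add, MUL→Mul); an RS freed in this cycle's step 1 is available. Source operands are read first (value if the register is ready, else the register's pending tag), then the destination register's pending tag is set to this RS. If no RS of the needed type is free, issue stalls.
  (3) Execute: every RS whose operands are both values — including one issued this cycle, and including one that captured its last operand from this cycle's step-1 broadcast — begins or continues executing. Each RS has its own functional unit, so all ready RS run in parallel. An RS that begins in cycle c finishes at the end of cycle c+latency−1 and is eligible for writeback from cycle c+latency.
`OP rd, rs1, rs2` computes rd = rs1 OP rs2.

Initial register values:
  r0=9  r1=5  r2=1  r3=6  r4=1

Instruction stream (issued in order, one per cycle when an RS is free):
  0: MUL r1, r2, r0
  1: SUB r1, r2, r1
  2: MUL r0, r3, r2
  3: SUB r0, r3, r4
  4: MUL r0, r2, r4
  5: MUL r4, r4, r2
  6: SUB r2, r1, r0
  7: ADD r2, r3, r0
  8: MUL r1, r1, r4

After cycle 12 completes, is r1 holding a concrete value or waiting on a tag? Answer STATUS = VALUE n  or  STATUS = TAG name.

c1: issue MUL r1<-Mul1 | r0:9,r1:Mul1,r2:1,r3:6,r4:1
c2: issue SUB r1<-Add1 | r0:9,r1:Add1,r2:1,r3:6,r4:1
c3: issue MUL r0<-Mul2 | r0:Mul2,r1:Add1,r2:1,r3:6,r4:1
c4: issue SUB r0<-Add2 | r0:Add2,r1:Add1,r2:1,r3:6,r4:1
c5: stall | r0:Add2,r1:Add1,r2:1,r3:6,r4:1
c6: CDB Add2=5; stall | r0:5,r1:Add1,r2:1,r3:6,r4:1
c7: CDB Mul1=9; issue MUL r0<-Mul1 | r0:Mul1,r1:Add1,r2:1,r3:6,r4:1
c8: CDB Mul2=6; issue MUL r4<-Mul2 | r0:Mul1,r1:Add1,r2:1,r3:6,r4:Mul2
c9: CDB Add1=-8; issue SUB r2<-Add1 | r0:Mul1,r1:-8,r2:Add1,r3:6,r4:Mul2
c10: issue ADD r2<-Add2 | r0:Mul1,r1:-8,r2:Add2,r3:6,r4:Mul2
c11: stall | r0:Mul1,r1:-8,r2:Add2,r3:6,r4:Mul2
c12: CDB Mul1=1; issue MUL r1<-Mul1 | r0:1,r1:Mul1,r2:Add2,r3:6,r4:Mul2

STATUS = TAG Mul1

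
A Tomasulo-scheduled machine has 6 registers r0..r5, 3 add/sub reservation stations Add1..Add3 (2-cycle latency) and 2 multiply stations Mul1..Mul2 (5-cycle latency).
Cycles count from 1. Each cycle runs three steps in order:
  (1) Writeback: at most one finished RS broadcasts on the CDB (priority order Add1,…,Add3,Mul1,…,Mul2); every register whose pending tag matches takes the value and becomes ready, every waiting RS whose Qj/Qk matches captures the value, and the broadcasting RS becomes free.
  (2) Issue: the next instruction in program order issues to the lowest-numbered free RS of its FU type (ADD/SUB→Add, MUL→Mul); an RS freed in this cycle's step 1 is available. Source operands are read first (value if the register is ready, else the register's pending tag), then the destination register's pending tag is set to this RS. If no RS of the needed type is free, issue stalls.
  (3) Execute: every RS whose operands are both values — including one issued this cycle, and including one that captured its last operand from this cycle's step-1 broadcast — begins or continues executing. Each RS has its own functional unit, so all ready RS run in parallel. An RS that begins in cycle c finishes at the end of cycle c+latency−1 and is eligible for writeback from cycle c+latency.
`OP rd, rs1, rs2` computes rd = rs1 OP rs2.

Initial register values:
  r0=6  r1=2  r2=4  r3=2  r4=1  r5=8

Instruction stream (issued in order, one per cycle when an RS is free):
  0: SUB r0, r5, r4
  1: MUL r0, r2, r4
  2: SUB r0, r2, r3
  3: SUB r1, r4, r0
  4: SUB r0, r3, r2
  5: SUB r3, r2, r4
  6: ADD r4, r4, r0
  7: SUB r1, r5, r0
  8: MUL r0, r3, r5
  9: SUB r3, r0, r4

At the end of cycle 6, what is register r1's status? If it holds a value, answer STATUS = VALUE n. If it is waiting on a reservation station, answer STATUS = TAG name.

STATUS = TAG Add2

cycle 1: issue SUB r0<-Add1 // r0:Add1,r1:2,r2:4,r3:2,r4:1,r5:8
cycle 2: issue MUL r0<-Mul1 // r0:Mul1,r1:2,r2:4,r3:2,r4:1,r5:8
cycle 3: CDB Add1=7; issue SUB r0<-Add1 // r0:Add1,r1:2,r2:4,r3:2,r4:1,r5:8
cycle 4: issue SUB r1<-Add2 // r0:Add1,r1:Add2,r2:4,r3:2,r4:1,r5:8
cycle 5: CDB Add1=2; issue SUB r0<-Add1 // r0:Add1,r1:Add2,r2:4,r3:2,r4:1,r5:8
cycle 6: issue SUB r3<-Add3 // r0:Add1,r1:Add2,r2:4,r3:Add3,r4:1,r5:8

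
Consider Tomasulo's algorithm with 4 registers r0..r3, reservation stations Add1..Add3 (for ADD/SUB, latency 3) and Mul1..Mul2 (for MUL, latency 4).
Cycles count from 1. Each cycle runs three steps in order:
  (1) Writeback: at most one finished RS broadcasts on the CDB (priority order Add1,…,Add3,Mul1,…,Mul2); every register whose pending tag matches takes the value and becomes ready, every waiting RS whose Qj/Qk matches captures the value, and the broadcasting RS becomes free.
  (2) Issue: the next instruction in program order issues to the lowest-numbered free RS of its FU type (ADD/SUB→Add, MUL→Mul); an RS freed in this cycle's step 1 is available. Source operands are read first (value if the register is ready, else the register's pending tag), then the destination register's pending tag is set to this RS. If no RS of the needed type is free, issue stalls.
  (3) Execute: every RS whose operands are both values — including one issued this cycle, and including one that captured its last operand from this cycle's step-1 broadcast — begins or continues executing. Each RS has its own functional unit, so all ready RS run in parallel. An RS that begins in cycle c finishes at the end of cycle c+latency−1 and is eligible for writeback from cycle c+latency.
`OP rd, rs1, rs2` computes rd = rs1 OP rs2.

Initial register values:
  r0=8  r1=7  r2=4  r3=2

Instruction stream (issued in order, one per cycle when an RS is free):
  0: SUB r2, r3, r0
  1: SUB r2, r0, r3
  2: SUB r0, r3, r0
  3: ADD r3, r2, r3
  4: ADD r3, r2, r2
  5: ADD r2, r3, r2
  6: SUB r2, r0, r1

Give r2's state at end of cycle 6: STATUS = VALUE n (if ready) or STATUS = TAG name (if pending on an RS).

cycle 1: issue SUB r2<-Add1 // r0:8,r1:7,r2:Add1,r3:2
cycle 2: issue SUB r2<-Add2 // r0:8,r1:7,r2:Add2,r3:2
cycle 3: issue SUB r0<-Add3 // r0:Add3,r1:7,r2:Add2,r3:2
cycle 4: CDB Add1=-6; issue ADD r3<-Add1 // r0:Add3,r1:7,r2:Add2,r3:Add1
cycle 5: CDB Add2=6; issue ADD r3<-Add2 // r0:Add3,r1:7,r2:6,r3:Add2
cycle 6: CDB Add3=-6; issue ADD r2<-Add3 // r0:-6,r1:7,r2:Add3,r3:Add2

STATUS = TAG Add3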